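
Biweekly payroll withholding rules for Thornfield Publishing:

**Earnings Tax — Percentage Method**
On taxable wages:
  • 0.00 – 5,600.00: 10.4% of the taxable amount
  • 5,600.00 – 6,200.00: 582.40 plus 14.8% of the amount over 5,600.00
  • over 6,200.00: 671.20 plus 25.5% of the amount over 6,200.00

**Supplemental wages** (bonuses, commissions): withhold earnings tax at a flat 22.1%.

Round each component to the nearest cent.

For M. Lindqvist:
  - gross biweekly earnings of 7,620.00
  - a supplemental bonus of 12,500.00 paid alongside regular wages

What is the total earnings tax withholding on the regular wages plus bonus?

3,795.80

Earnings Tax: taxable = 7,620.00
  671.20 + 25.5% × (7,620.00 − 6,200.00) = 671.20 + 25.5% × 1,420.00 = 1,033.30
Supplemental (22.1% flat on bonus): 22.1% × 12,500.00 = 2,762.50
Total earnings tax: 1,033.30 + 2,762.50 = 3,795.80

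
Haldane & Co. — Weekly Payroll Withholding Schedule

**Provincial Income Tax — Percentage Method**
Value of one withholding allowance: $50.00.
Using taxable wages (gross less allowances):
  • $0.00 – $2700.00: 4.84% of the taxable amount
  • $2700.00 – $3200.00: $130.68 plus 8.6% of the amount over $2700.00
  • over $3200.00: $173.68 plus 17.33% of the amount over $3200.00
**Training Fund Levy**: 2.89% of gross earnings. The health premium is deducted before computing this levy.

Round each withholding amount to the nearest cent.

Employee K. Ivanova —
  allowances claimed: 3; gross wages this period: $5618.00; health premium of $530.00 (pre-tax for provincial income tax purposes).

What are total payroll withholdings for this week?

Provincial Income Tax: taxable = $5618.00 − $530.00 − 3×$50.00 = $4938.00
  $173.68 + 17.33% × ($4938.00 − $3200.00) = $173.68 + 17.33% × $1738.00 = $474.88
Training Fund Levy: 2.89% × $5088.00 = $147.04
Total: $474.88 + $147.04 = $621.92

$621.92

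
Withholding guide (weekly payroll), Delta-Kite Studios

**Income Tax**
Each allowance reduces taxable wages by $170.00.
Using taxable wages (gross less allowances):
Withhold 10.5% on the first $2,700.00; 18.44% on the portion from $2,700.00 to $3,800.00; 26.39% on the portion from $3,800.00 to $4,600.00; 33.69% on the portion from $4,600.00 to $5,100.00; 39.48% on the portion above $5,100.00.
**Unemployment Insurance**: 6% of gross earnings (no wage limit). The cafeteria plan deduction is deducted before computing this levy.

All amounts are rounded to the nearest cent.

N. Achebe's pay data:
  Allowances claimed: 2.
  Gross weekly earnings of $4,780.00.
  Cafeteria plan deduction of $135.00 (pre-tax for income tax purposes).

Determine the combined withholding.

$898.31

Income Tax: taxable = $4,780.00 − $135.00 − 2×$170.00 = $4,305.00
  $486.34 + 26.39% × ($4,305.00 − $3,800.00) = $486.34 + 26.39% × $505.00 = $619.61
Unemployment Insurance: 6% × $4,645.00 = $278.70
Total: $619.61 + $278.70 = $898.31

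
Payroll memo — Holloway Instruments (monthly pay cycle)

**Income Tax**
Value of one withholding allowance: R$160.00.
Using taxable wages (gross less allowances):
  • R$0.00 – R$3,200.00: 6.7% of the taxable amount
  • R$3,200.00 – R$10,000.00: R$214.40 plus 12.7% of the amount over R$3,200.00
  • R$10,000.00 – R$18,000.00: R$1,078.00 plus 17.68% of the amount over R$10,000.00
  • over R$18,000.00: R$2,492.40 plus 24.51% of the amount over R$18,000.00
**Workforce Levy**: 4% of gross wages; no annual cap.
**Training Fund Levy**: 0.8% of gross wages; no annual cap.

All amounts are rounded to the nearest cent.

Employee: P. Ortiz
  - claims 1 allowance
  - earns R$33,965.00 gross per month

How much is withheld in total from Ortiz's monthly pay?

Income Tax: taxable = R$33,965.00 − 1×R$160.00 = R$33,805.00
  R$2,492.40 + 24.51% × (R$33,805.00 − R$18,000.00) = R$2,492.40 + 24.51% × R$15,805.00 = R$6,366.21
Workforce Levy: 4% × R$33,965.00 = R$1,358.60
Training Fund Levy: 0.8% × R$33,965.00 = R$271.72
Total: R$6,366.21 + R$1,358.60 + R$271.72 = R$7,996.53

R$7,996.53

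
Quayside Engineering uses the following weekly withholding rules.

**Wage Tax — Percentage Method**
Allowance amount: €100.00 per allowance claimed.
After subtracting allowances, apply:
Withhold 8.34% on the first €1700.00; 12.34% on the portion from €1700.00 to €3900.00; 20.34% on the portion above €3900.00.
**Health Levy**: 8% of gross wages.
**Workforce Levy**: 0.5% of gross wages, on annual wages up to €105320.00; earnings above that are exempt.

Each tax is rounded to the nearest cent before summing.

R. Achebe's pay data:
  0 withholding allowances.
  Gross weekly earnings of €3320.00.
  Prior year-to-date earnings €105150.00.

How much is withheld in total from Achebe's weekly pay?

€608.14

Wage Tax: taxable = €3320.00
  €141.78 + 12.34% × (€3320.00 − €1700.00) = €141.78 + 12.34% × €1620.00 = €341.69
Health Levy: 8% × €3320.00 = €265.60
Workforce Levy: cap €105320.00 − YTD €105150.00 = €170.00 subject; 0.5% × €170.00 = €0.85
Total: €341.69 + €265.60 + €0.85 = €608.14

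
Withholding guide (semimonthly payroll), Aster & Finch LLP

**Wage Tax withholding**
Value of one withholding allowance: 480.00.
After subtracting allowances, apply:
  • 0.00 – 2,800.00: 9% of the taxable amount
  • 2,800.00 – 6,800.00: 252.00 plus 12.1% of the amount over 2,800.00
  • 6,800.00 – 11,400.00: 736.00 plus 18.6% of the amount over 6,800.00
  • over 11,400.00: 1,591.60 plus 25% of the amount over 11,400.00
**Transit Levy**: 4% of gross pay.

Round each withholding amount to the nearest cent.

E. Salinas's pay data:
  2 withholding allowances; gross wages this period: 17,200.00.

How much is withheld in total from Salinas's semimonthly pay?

Wage Tax: taxable = 17,200.00 − 2×480.00 = 16,240.00
  1,591.60 + 25% × (16,240.00 − 11,400.00) = 1,591.60 + 25% × 4,840.00 = 2,801.60
Transit Levy: 4% × 17,200.00 = 688.00
Total: 2,801.60 + 688.00 = 3,489.60

3,489.60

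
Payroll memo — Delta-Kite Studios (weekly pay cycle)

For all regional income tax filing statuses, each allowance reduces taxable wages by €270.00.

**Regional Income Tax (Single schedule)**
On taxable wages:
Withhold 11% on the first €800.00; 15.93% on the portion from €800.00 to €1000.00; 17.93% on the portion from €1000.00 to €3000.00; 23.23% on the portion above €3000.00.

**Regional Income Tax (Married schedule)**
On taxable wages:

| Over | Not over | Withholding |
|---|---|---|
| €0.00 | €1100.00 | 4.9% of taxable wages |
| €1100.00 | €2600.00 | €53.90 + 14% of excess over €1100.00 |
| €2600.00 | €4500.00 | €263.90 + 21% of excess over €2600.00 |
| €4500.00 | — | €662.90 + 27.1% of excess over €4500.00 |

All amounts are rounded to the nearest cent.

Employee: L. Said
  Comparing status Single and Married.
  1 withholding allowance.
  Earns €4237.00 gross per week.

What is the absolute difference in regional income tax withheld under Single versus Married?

€152.12

Regional Income Tax (Single): taxable = €4237.00 − 1×€270.00 = €3967.00
  €478.46 + 23.23% × (€3967.00 − €3000.00) = €478.46 + 23.23% × €967.00 = €703.09
Regional Income Tax (Married): taxable = €4237.00 − 1×€270.00 = €3967.00
  €263.90 + 21% × (€3967.00 − €2600.00) = €263.90 + 21% × €1367.00 = €550.97
Difference: |€703.09 − €550.97| = €152.12 (higher under Single)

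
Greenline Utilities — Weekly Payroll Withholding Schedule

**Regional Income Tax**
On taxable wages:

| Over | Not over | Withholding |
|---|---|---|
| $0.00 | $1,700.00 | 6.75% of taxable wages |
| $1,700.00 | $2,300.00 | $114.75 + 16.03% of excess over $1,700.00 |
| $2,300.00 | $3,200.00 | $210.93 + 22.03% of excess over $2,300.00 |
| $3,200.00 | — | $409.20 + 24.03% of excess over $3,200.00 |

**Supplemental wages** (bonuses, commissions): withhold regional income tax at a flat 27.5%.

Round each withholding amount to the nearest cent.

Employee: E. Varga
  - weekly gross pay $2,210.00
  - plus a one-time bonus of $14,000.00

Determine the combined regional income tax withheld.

$4,046.50

Regional Income Tax: taxable = $2,210.00
  $114.75 + 16.03% × ($2,210.00 − $1,700.00) = $114.75 + 16.03% × $510.00 = $196.50
Supplemental (27.5% flat on bonus): 27.5% × $14,000.00 = $3,850.00
Total regional income tax: $196.50 + $3,850.00 = $4,046.50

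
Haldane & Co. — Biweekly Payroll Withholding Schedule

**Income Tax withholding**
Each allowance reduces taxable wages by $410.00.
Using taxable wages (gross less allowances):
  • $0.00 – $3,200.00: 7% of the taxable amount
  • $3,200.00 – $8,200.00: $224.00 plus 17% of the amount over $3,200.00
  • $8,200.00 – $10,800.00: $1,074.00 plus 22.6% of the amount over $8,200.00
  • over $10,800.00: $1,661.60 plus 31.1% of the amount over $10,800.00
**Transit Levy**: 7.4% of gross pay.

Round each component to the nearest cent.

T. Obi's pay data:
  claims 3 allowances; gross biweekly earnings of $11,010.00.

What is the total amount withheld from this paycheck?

Income Tax: taxable = $11,010.00 − 3×$410.00 = $9,780.00
  $1,074.00 + 22.6% × ($9,780.00 − $8,200.00) = $1,074.00 + 22.6% × $1,580.00 = $1,431.08
Transit Levy: 7.4% × $11,010.00 = $814.74
Total: $1,431.08 + $814.74 = $2,245.82

$2,245.82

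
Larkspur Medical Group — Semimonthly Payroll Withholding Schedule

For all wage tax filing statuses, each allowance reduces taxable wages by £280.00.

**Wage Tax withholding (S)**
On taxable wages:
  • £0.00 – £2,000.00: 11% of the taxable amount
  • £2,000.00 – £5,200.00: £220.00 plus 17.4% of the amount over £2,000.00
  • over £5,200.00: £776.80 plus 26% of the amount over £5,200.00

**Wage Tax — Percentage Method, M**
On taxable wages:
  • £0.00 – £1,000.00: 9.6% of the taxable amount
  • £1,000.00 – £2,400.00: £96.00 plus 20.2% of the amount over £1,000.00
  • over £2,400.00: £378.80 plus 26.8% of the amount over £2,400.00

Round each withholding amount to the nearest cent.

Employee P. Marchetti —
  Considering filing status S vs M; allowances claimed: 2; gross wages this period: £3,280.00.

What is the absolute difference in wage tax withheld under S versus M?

£119.28

Wage Tax (S): taxable = £3,280.00 − 2×£280.00 = £2,720.00
  £220.00 + 17.4% × (£2,720.00 − £2,000.00) = £220.00 + 17.4% × £720.00 = £345.28
Wage Tax (M): taxable = £3,280.00 − 2×£280.00 = £2,720.00
  £378.80 + 26.8% × (£2,720.00 − £2,400.00) = £378.80 + 26.8% × £320.00 = £464.56
Difference: |£345.28 − £464.56| = £119.28 (higher under M)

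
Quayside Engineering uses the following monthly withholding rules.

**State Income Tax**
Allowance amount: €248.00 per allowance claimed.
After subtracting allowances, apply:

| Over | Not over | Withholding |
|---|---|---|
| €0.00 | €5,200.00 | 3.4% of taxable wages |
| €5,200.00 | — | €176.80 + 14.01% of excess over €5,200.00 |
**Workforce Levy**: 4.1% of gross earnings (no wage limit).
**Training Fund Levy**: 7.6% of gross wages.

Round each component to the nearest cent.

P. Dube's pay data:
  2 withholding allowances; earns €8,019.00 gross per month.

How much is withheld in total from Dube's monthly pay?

€1,440.47

State Income Tax: taxable = €8,019.00 − 2×€248.00 = €7,523.00
  €176.80 + 14.01% × (€7,523.00 − €5,200.00) = €176.80 + 14.01% × €2,323.00 = €502.25
Workforce Levy: 4.1% × €8,019.00 = €328.78
Training Fund Levy: 7.6% × €8,019.00 = €609.44
Total: €502.25 + €328.78 + €609.44 = €1,440.47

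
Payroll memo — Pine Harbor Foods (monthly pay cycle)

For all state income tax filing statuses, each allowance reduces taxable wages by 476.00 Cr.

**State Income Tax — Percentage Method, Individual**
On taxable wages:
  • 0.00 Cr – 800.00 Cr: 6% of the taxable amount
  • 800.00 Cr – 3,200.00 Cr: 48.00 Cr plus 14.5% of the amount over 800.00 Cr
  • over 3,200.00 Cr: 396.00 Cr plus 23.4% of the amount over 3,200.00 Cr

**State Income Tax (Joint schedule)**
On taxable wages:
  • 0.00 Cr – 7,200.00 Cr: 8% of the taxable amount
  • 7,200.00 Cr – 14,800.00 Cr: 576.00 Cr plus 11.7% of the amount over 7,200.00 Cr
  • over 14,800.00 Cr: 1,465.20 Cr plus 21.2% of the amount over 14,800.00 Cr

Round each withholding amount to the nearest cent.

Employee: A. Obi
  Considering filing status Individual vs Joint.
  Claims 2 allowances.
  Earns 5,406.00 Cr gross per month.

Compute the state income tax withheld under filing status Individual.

689.44 Cr

State Income Tax (Individual): taxable = 5,406.00 Cr − 2×476.00 Cr = 4,454.00 Cr
  396.00 Cr + 23.4% × (4,454.00 Cr − 3,200.00 Cr) = 396.00 Cr + 23.4% × 1,254.00 Cr = 689.44 Cr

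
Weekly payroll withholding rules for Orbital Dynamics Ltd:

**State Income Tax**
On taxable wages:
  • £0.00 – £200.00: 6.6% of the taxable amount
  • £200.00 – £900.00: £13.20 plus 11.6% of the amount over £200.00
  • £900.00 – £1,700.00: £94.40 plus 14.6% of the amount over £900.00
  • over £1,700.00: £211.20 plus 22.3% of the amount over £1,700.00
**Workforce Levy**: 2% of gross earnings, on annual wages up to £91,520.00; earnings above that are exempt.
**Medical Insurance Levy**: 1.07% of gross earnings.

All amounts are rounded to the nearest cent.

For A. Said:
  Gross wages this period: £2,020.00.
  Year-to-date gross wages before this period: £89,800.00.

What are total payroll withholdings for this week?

£338.57

State Income Tax: taxable = £2,020.00
  £211.20 + 22.3% × (£2,020.00 − £1,700.00) = £211.20 + 22.3% × £320.00 = £282.56
Workforce Levy: cap £91,520.00 − YTD £89,800.00 = £1,720.00 subject; 2% × £1,720.00 = £34.40
Medical Insurance Levy: 1.07% × £2,020.00 = £21.61
Total: £282.56 + £34.40 + £21.61 = £338.57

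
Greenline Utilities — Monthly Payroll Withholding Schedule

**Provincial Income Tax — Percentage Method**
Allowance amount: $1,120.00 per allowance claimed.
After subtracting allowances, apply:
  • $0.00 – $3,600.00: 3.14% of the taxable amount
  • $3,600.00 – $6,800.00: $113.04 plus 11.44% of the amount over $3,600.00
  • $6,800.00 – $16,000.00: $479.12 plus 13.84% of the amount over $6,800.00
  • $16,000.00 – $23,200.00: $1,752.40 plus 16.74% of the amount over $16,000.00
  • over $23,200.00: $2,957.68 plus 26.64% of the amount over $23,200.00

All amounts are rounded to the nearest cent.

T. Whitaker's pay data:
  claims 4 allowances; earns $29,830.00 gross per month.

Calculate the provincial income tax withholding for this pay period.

Provincial Income Tax: taxable = $29,830.00 − 4×$1,120.00 = $25,350.00
  $2,957.68 + 26.64% × ($25,350.00 − $23,200.00) = $2,957.68 + 26.64% × $2,150.00 = $3,530.44

$3,530.44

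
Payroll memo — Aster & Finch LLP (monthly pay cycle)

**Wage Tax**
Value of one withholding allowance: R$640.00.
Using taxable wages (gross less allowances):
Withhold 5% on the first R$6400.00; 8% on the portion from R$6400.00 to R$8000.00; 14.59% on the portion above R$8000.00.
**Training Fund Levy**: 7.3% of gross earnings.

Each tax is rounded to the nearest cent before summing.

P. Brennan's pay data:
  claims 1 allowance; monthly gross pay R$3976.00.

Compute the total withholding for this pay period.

R$457.05

Wage Tax: taxable = R$3976.00 − 1×R$640.00 = R$3336.00
  5% × R$3336.00 = R$166.80
Training Fund Levy: 7.3% × R$3976.00 = R$290.25
Total: R$166.80 + R$290.25 = R$457.05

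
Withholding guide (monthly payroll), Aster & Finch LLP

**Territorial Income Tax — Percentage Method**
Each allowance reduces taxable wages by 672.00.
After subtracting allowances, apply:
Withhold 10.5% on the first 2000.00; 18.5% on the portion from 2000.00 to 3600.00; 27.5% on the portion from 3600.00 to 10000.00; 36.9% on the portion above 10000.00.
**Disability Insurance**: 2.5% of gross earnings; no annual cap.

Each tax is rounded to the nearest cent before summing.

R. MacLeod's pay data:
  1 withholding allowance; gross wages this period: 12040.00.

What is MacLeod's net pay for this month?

8968.21

Territorial Income Tax: taxable = 12040.00 − 1×672.00 = 11368.00
  2266.00 + 36.9% × (11368.00 − 10000.00) = 2266.00 + 36.9% × 1368.00 = 2770.79
Disability Insurance: 2.5% × 12040.00 = 301.00
Total withheld: 2770.79 + 301.00 = 3071.79
Net pay: 12040.00 − 3071.79 = 8968.21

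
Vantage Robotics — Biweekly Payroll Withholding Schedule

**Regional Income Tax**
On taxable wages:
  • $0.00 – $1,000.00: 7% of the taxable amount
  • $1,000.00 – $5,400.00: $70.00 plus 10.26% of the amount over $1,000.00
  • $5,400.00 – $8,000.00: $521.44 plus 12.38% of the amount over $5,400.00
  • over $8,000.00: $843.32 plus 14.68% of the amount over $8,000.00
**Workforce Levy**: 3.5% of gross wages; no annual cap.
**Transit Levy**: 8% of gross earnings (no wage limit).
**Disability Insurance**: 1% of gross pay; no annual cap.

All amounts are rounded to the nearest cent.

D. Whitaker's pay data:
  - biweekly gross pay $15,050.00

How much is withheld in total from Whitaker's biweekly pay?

$3,759.51

Regional Income Tax: taxable = $15,050.00
  $843.32 + 14.68% × ($15,050.00 − $8,000.00) = $843.32 + 14.68% × $7,050.00 = $1,878.26
Workforce Levy: 3.5% × $15,050.00 = $526.75
Transit Levy: 8% × $15,050.00 = $1,204.00
Disability Insurance: 1% × $15,050.00 = $150.50
Total: $1,878.26 + $526.75 + $1,204.00 + $150.50 = $3,759.51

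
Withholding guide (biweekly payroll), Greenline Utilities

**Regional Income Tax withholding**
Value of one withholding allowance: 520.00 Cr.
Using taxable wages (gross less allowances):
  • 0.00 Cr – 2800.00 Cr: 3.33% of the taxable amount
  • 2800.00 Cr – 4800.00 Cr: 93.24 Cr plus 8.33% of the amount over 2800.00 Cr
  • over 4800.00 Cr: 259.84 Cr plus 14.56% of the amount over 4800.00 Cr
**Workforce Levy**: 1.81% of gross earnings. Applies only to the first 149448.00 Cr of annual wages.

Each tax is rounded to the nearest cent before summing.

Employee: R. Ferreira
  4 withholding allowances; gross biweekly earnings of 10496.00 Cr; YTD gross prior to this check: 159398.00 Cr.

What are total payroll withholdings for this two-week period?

Regional Income Tax: taxable = 10496.00 Cr − 4×520.00 Cr = 8416.00 Cr
  259.84 Cr + 14.56% × (8416.00 Cr − 4800.00 Cr) = 259.84 Cr + 14.56% × 3616.00 Cr = 786.33 Cr
Workforce Levy: YTD 159398.00 Cr ≥ cap 149448.00 Cr → 0.00 Cr
Total: 786.33 Cr + 0.00 Cr = 786.33 Cr

786.33 Cr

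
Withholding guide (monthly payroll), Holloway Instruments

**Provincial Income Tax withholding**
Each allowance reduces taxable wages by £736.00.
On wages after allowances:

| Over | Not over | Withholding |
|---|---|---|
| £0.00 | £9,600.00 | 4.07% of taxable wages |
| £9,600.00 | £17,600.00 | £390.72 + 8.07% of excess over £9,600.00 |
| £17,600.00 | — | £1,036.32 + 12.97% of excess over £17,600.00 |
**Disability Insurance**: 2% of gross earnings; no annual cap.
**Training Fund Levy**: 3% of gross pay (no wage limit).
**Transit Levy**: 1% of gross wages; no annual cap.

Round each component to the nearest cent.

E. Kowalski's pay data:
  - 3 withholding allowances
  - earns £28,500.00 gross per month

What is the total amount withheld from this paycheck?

£3,873.67

Provincial Income Tax: taxable = £28,500.00 − 3×£736.00 = £26,292.00
  £1,036.32 + 12.97% × (£26,292.00 − £17,600.00) = £1,036.32 + 12.97% × £8,692.00 = £2,163.67
Disability Insurance: 2% × £28,500.00 = £570.00
Training Fund Levy: 3% × £28,500.00 = £855.00
Transit Levy: 1% × £28,500.00 = £285.00
Total: £2,163.67 + £570.00 + £855.00 + £285.00 = £3,873.67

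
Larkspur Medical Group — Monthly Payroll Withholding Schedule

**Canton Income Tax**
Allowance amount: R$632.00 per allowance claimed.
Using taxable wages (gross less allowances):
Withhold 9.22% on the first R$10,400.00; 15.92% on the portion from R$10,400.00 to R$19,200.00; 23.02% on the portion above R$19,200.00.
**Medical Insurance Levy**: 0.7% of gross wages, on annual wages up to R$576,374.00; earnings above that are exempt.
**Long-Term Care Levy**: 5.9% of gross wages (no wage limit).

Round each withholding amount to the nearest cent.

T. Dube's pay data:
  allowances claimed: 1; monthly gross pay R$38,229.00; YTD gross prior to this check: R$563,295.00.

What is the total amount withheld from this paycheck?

Canton Income Tax: taxable = R$38,229.00 − 1×R$632.00 = R$37,597.00
  R$2,359.84 + 23.02% × (R$37,597.00 − R$19,200.00) = R$2,359.84 + 23.02% × R$18,397.00 = R$6,594.83
Medical Insurance Levy: cap R$576,374.00 − YTD R$563,295.00 = R$13,079.00 subject; 0.7% × R$13,079.00 = R$91.55
Long-Term Care Levy: 5.9% × R$38,229.00 = R$2,255.51
Total: R$6,594.83 + R$91.55 + R$2,255.51 = R$8,941.89

R$8,941.89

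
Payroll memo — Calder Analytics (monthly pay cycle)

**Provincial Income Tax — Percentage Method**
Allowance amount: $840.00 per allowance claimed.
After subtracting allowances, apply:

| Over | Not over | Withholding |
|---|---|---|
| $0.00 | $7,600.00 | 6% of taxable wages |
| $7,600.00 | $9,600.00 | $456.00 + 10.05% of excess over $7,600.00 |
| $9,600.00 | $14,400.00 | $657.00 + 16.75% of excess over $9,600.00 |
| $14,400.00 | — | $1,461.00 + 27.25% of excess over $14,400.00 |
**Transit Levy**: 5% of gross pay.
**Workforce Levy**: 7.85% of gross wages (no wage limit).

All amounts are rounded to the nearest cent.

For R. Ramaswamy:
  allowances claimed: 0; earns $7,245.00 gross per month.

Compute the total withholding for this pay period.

$1,365.68

Provincial Income Tax: taxable = $7,245.00
  6% × $7,245.00 = $434.70
Transit Levy: 5% × $7,245.00 = $362.25
Workforce Levy: 7.85% × $7,245.00 = $568.73
Total: $434.70 + $362.25 + $568.73 = $1,365.68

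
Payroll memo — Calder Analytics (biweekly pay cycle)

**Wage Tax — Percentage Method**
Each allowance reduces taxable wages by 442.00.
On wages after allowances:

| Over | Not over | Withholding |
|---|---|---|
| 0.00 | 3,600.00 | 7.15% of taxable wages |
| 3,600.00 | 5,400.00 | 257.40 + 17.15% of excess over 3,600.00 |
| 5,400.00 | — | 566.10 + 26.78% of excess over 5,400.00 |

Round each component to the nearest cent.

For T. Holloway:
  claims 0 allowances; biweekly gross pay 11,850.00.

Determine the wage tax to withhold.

2,293.41

Wage Tax: taxable = 11,850.00
  566.10 + 26.78% × (11,850.00 − 5,400.00) = 566.10 + 26.78% × 6,450.00 = 2,293.41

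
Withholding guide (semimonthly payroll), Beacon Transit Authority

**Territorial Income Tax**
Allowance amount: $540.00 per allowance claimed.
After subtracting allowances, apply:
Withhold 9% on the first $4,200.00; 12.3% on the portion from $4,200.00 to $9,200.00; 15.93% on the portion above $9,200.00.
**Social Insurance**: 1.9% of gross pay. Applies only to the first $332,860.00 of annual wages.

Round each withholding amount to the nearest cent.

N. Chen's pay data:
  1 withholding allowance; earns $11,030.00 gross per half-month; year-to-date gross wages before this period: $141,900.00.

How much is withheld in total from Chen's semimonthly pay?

$1,408.07

Territorial Income Tax: taxable = $11,030.00 − 1×$540.00 = $10,490.00
  $993.00 + 15.93% × ($10,490.00 − $9,200.00) = $993.00 + 15.93% × $1,290.00 = $1,198.50
Social Insurance: 1.9% × $11,030.00 = $209.57
Total: $1,198.50 + $209.57 = $1,408.07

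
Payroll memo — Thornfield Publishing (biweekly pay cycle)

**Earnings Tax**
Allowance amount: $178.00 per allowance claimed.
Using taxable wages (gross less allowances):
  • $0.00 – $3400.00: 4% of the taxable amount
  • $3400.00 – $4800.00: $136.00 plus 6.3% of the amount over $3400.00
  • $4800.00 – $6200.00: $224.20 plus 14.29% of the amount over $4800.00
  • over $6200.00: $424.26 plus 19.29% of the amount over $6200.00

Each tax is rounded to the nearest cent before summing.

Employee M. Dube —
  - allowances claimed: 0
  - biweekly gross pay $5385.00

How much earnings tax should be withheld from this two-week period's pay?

Earnings Tax: taxable = $5385.00
  $224.20 + 14.29% × ($5385.00 − $4800.00) = $224.20 + 14.29% × $585.00 = $307.80

$307.80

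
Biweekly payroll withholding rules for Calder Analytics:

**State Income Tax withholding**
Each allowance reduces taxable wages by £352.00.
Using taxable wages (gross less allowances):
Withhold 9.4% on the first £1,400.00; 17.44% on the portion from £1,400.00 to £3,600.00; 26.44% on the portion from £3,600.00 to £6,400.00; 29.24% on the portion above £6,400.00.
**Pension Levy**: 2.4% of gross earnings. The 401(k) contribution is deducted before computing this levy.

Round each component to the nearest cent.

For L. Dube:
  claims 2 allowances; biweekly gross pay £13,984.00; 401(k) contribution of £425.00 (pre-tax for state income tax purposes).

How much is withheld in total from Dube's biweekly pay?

State Income Tax: taxable = £13,984.00 − £425.00 − 2×£352.00 = £12,855.00
  £1,255.60 + 29.24% × (£12,855.00 − £6,400.00) = £1,255.60 + 29.24% × £6,455.00 = £3,143.04
Pension Levy: 2.4% × £13,559.00 = £325.42
Total: £3,143.04 + £325.42 = £3,468.46

£3,468.46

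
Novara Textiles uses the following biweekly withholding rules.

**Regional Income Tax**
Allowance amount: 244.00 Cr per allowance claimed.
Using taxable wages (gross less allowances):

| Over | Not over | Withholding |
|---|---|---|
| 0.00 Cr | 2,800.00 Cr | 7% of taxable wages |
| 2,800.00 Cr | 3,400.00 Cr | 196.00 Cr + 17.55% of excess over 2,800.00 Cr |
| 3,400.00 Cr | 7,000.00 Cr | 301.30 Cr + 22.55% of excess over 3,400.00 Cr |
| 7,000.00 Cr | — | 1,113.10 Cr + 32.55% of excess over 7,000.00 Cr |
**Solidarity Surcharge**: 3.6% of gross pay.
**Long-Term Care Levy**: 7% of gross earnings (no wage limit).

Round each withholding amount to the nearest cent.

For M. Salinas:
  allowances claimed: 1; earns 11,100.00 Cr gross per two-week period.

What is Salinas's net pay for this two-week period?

7,555.17 Cr

Regional Income Tax: taxable = 11,100.00 Cr − 1×244.00 Cr = 10,856.00 Cr
  1,113.10 Cr + 32.55% × (10,856.00 Cr − 7,000.00 Cr) = 1,113.10 Cr + 32.55% × 3,856.00 Cr = 2,368.23 Cr
Solidarity Surcharge: 3.6% × 11,100.00 Cr = 399.60 Cr
Long-Term Care Levy: 7% × 11,100.00 Cr = 777.00 Cr
Total withheld: 2,368.23 Cr + 399.60 Cr + 777.00 Cr = 3,544.83 Cr
Net pay: 11,100.00 Cr − 3,544.83 Cr = 7,555.17 Cr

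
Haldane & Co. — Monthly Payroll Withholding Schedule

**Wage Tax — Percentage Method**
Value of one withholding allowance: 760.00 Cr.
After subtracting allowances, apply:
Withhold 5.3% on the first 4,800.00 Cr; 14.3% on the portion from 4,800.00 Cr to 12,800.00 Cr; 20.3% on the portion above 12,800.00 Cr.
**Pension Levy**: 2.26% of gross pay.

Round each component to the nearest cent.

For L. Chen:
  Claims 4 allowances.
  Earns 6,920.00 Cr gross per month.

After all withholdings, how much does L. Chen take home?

6,557.97 Cr

Wage Tax: taxable = 6,920.00 Cr − 4×760.00 Cr = 3,880.00 Cr
  5.3% × 3,880.00 Cr = 205.64 Cr
Pension Levy: 2.26% × 6,920.00 Cr = 156.39 Cr
Total withheld: 205.64 Cr + 156.39 Cr = 362.03 Cr
Net pay: 6,920.00 Cr − 362.03 Cr = 6,557.97 Cr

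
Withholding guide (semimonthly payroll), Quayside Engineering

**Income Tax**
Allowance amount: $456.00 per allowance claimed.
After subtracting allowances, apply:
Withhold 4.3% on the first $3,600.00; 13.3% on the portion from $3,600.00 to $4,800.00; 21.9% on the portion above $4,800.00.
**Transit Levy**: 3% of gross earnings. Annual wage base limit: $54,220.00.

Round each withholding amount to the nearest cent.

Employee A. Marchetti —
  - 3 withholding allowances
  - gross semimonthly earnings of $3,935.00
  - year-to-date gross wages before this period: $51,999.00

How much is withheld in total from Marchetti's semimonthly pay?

$177.01

Income Tax: taxable = $3,935.00 − 3×$456.00 = $2,567.00
  4.3% × $2,567.00 = $110.38
Transit Levy: cap $54,220.00 − YTD $51,999.00 = $2,221.00 subject; 3% × $2,221.00 = $66.63
Total: $110.38 + $66.63 = $177.01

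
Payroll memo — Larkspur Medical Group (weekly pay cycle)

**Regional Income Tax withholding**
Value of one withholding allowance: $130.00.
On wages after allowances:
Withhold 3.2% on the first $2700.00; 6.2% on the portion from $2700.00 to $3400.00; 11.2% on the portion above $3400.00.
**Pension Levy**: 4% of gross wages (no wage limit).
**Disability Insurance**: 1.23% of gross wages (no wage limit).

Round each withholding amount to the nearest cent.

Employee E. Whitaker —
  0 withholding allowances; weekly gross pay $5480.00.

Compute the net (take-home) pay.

Regional Income Tax: taxable = $5480.00
  $129.80 + 11.2% × ($5480.00 − $3400.00) = $129.80 + 11.2% × $2080.00 = $362.76
Pension Levy: 4% × $5480.00 = $219.20
Disability Insurance: 1.23% × $5480.00 = $67.40
Total withheld: $362.76 + $219.20 + $67.40 = $649.36
Net pay: $5480.00 − $649.36 = $4830.64

$4830.64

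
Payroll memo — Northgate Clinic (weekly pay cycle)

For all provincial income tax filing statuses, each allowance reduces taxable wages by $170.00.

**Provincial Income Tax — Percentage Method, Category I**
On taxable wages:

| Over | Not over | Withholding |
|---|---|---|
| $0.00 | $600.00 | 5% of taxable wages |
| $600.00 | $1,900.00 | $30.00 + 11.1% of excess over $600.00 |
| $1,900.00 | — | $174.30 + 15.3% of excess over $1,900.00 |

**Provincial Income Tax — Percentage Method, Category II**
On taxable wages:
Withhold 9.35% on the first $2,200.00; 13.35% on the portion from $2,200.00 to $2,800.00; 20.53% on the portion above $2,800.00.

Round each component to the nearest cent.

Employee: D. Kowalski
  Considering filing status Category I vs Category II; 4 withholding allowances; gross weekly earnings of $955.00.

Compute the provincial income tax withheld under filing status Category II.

Provincial Income Tax (Category II): taxable = $955.00 − 4×$170.00 = $275.00
  9.35% × $275.00 = $25.71

$25.71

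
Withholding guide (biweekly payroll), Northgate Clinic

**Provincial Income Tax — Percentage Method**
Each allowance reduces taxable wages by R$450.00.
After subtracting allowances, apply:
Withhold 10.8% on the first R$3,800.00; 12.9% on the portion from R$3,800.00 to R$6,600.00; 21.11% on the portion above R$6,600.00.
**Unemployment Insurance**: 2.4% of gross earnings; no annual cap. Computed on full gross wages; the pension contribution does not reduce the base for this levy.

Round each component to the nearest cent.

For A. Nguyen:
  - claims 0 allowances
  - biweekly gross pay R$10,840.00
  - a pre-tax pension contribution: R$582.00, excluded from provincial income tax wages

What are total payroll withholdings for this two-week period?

R$1,803.96

Provincial Income Tax: taxable = R$10,840.00 − R$582.00 = R$10,258.00
  R$771.60 + 21.11% × (R$10,258.00 − R$6,600.00) = R$771.60 + 21.11% × R$3,658.00 = R$1,543.80
Unemployment Insurance: 2.4% × R$10,840.00 = R$260.16
Total: R$1,543.80 + R$260.16 = R$1,803.96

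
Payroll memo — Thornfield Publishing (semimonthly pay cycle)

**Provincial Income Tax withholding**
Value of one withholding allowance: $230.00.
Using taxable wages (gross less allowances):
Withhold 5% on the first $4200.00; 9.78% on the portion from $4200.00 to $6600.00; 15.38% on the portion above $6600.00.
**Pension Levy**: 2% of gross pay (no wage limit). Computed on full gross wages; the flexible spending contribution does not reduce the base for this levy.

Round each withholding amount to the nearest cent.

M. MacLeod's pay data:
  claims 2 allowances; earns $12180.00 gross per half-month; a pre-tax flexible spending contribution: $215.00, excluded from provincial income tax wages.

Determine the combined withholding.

$1442.71

Provincial Income Tax: taxable = $12180.00 − $215.00 − 2×$230.00 = $11505.00
  $444.72 + 15.38% × ($11505.00 − $6600.00) = $444.72 + 15.38% × $4905.00 = $1199.11
Pension Levy: 2% × $12180.00 = $243.60
Total: $1199.11 + $243.60 = $1442.71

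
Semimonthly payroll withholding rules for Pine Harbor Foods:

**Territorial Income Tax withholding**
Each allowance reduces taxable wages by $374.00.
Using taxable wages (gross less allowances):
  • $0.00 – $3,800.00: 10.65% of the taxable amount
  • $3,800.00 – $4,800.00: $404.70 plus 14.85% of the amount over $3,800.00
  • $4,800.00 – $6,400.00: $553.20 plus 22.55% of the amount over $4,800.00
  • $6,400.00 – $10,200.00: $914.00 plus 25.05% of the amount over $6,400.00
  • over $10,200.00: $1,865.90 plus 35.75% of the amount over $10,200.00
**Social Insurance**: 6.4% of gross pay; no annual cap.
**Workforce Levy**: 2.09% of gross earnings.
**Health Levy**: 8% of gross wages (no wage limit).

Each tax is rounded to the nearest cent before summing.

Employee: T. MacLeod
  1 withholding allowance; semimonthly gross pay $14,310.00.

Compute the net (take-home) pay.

Territorial Income Tax: taxable = $14,310.00 − 1×$374.00 = $13,936.00
  $1,865.90 + 35.75% × ($13,936.00 − $10,200.00) = $1,865.90 + 35.75% × $3,736.00 = $3,201.52
Social Insurance: 6.4% × $14,310.00 = $915.84
Workforce Levy: 2.09% × $14,310.00 = $299.08
Health Levy: 8% × $14,310.00 = $1,144.80
Total withheld: $3,201.52 + $915.84 + $299.08 + $1,144.80 = $5,561.24
Net pay: $14,310.00 − $5,561.24 = $8,748.76

$8,748.76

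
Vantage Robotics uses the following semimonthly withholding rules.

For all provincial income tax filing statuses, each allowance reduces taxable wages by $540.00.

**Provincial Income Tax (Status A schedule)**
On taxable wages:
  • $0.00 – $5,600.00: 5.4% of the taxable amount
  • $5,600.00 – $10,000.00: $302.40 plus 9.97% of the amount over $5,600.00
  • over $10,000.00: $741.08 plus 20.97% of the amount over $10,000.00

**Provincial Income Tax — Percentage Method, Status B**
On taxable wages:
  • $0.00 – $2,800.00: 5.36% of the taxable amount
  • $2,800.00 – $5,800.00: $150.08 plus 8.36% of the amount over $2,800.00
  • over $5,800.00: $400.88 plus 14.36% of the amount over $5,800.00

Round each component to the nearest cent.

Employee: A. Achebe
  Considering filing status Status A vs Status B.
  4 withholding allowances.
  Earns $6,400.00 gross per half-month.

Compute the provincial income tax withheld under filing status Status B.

Provincial Income Tax (Status B): taxable = $6,400.00 − 4×$540.00 = $4,240.00
  $150.08 + 8.36% × ($4,240.00 − $2,800.00) = $150.08 + 8.36% × $1,440.00 = $270.46

$270.46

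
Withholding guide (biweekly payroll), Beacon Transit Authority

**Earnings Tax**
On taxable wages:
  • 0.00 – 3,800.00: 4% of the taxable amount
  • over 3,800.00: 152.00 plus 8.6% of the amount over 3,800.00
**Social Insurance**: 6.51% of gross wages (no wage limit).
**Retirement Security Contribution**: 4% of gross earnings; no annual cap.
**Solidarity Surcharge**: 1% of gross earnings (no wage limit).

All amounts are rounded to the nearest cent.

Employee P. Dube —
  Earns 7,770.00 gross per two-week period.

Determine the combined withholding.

Earnings Tax: taxable = 7,770.00
  152.00 + 8.6% × (7,770.00 − 3,800.00) = 152.00 + 8.6% × 3,970.00 = 493.42
Social Insurance: 6.51% × 7,770.00 = 505.83
Retirement Security Contribution: 4% × 7,770.00 = 310.80
Solidarity Surcharge: 1% × 7,770.00 = 77.70
Total: 493.42 + 505.83 + 310.80 + 77.70 = 1,387.75

1,387.75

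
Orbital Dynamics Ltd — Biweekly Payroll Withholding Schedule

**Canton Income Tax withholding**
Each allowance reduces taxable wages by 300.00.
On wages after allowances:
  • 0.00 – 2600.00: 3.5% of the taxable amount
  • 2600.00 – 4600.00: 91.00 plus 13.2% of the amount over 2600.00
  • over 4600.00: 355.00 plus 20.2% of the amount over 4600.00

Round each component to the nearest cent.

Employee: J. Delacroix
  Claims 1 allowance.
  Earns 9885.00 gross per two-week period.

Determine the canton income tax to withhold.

Canton Income Tax: taxable = 9885.00 − 1×300.00 = 9585.00
  355.00 + 20.2% × (9585.00 − 4600.00) = 355.00 + 20.2% × 4985.00 = 1361.97

1361.97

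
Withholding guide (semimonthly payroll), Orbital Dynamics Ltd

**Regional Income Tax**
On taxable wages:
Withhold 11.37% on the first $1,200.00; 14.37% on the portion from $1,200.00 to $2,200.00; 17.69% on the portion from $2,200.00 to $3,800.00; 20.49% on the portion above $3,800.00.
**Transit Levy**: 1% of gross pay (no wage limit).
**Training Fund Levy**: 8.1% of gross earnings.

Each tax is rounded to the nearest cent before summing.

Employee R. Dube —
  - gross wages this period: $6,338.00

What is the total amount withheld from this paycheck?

$1,659.98

Regional Income Tax: taxable = $6,338.00
  $563.18 + 20.49% × ($6,338.00 − $3,800.00) = $563.18 + 20.49% × $2,538.00 = $1,083.22
Transit Levy: 1% × $6,338.00 = $63.38
Training Fund Levy: 8.1% × $6,338.00 = $513.38
Total: $1,083.22 + $63.38 + $513.38 = $1,659.98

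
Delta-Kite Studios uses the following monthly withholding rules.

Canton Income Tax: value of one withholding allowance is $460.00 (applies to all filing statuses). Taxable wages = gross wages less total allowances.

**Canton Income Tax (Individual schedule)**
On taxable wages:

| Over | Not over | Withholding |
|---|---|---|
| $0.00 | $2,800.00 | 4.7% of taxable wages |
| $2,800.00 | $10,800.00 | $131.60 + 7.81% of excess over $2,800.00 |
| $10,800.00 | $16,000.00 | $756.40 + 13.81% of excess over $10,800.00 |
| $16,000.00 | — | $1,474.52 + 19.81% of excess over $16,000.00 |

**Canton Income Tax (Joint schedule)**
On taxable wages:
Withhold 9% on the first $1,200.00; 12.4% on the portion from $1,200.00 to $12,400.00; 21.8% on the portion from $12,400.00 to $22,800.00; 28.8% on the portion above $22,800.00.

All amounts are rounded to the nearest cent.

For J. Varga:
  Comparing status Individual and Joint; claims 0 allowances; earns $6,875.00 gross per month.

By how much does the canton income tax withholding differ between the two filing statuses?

Canton Income Tax (Individual): taxable = $6,875.00
  $131.60 + 7.81% × ($6,875.00 − $2,800.00) = $131.60 + 7.81% × $4,075.00 = $449.86
Canton Income Tax (Joint): taxable = $6,875.00
  $108.00 + 12.4% × ($6,875.00 − $1,200.00) = $108.00 + 12.4% × $5,675.00 = $811.70
Difference: |$449.86 − $811.70| = $361.84 (higher under Joint)

$361.84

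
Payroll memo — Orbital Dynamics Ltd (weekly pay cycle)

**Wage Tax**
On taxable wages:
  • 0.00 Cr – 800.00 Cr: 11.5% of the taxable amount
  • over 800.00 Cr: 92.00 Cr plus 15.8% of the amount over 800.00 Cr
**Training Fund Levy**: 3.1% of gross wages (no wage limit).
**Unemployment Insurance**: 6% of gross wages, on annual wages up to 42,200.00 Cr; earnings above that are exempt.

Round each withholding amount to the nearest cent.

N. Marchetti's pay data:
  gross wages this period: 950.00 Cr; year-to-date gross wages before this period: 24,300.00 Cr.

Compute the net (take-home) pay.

Wage Tax: taxable = 950.00 Cr
  92.00 Cr + 15.8% × (950.00 Cr − 800.00 Cr) = 92.00 Cr + 15.8% × 150.00 Cr = 115.70 Cr
Training Fund Levy: 3.1% × 950.00 Cr = 29.45 Cr
Unemployment Insurance: 6% × 950.00 Cr = 57.00 Cr
Total withheld: 115.70 Cr + 29.45 Cr + 57.00 Cr = 202.15 Cr
Net pay: 950.00 Cr − 202.15 Cr = 747.85 Cr

747.85 Cr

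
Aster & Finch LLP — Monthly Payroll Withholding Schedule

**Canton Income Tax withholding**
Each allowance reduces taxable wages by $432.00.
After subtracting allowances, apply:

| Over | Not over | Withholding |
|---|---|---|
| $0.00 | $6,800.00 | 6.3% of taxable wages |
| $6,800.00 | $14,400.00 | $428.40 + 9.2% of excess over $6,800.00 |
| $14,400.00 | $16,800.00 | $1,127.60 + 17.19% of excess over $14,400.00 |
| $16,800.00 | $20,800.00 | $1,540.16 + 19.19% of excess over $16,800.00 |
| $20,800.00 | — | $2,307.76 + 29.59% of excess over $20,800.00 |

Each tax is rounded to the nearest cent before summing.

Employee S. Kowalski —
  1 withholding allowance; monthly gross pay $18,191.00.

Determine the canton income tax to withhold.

$1,724.19

Canton Income Tax: taxable = $18,191.00 − 1×$432.00 = $17,759.00
  $1,540.16 + 19.19% × ($17,759.00 − $16,800.00) = $1,540.16 + 19.19% × $959.00 = $1,724.19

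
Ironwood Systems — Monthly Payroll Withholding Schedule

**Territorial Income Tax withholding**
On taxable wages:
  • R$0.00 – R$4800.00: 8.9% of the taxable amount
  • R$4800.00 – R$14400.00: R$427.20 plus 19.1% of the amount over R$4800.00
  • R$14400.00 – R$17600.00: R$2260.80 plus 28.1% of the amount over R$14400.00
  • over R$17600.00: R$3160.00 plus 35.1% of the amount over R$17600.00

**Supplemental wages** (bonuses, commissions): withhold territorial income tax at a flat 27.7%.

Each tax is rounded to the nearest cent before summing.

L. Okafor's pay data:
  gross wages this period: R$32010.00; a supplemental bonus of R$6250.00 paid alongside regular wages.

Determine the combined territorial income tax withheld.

Territorial Income Tax: taxable = R$32010.00
  R$3160.00 + 35.1% × (R$32010.00 − R$17600.00) = R$3160.00 + 35.1% × R$14410.00 = R$8217.91
Supplemental (27.7% flat on bonus): 27.7% × R$6250.00 = R$1731.25
Total territorial income tax: R$8217.91 + R$1731.25 = R$9949.16

R$9949.16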